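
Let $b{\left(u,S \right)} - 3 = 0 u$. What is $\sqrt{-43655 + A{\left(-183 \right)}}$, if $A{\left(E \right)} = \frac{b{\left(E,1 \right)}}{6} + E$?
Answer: $\frac{5 i \sqrt{7014}}{2} \approx 209.37 i$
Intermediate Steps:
$b{\left(u,S \right)} = 3$ ($b{\left(u,S \right)} = 3 + 0 u = 3 + 0 = 3$)
$A{\left(E \right)} = \frac{1}{2} + E$ ($A{\left(E \right)} = \frac{3}{6} + E = 3 \cdot \frac{1}{6} + E = \frac{1}{2} + E$)
$\sqrt{-43655 + A{\left(-183 \right)}} = \sqrt{-43655 + \left(\frac{1}{2} - 183\right)} = \sqrt{-43655 - \frac{365}{2}} = \sqrt{- \frac{87675}{2}} = \frac{5 i \sqrt{7014}}{2}$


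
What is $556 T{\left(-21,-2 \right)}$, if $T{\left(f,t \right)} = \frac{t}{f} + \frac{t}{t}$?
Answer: $\frac{12788}{21} \approx 608.95$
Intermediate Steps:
$T{\left(f,t \right)} = 1 + \frac{t}{f}$ ($T{\left(f,t \right)} = \frac{t}{f} + 1 = 1 + \frac{t}{f}$)
$556 T{\left(-21,-2 \right)} = 556 \frac{-21 - 2}{-21} = 556 \left(\left(- \frac{1}{21}\right) \left(-23\right)\right) = 556 \cdot \frac{23}{21} = \frac{12788}{21}$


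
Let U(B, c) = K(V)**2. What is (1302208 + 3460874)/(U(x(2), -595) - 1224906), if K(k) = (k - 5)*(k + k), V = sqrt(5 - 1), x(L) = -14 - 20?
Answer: -793847/204127 ≈ -3.8890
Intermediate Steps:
x(L) = -34
V = 2 (V = sqrt(4) = 2)
K(k) = 2*k*(-5 + k) (K(k) = (-5 + k)*(2*k) = 2*k*(-5 + k))
U(B, c) = 144 (U(B, c) = (2*2*(-5 + 2))**2 = (2*2*(-3))**2 = (-12)**2 = 144)
(1302208 + 3460874)/(U(x(2), -595) - 1224906) = (1302208 + 3460874)/(144 - 1224906) = 4763082/(-1224762) = 4763082*(-1/1224762) = -793847/204127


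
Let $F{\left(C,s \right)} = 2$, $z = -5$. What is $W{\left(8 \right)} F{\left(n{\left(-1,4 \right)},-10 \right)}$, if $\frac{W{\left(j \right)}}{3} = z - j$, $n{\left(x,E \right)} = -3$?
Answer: $-78$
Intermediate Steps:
$W{\left(j \right)} = -15 - 3 j$ ($W{\left(j \right)} = 3 \left(-5 - j\right) = -15 - 3 j$)
$W{\left(8 \right)} F{\left(n{\left(-1,4 \right)},-10 \right)} = \left(-15 - 24\right) 2 = \left(-39\right) 2 = -78$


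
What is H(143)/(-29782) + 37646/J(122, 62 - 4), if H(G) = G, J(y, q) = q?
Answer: 560582439/863678 ≈ 649.06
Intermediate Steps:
H(143)/(-29782) + 37646/J(122, 62 - 4) = 143/(-29782) + 37646/(62 - 4) = 143*(-1/29782) + 37646/58 = -143/29782 + 37646*(1/58) = -143/29782 + 18823/29 = 560582439/863678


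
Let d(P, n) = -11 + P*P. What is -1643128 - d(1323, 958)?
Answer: -3393446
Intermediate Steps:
d(P, n) = -11 + P²
-1643128 - d(1323, 958) = -1643128 - (-11 + 1323²) = -1643128 - (-11 + 1750329) = -1643128 - 1*1750318 = -1643128 - 1750318 = -3393446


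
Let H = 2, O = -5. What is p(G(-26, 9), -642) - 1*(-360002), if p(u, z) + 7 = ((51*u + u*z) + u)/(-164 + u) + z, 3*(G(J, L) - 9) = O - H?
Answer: 359378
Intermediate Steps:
G(J, L) = 20/3 (G(J, L) = 9 + (-5 - 1*2)/3 = 9 + (-5 - 2)/3 = 9 + (⅓)*(-7) = 9 - 7/3 = 20/3)
p(u, z) = -7 + z + (52*u + u*z)/(-164 + u) (p(u, z) = -7 + (((51*u + u*z) + u)/(-164 + u) + z) = -7 + ((52*u + u*z)/(-164 + u) + z) = -7 + (z + (52*u + u*z)/(-164 + u)) = -7 + z + (52*u + u*z)/(-164 + u))
p(G(-26, 9), -642) - 1*(-360002) = (1148 - 164*(-642) + 45*(20/3) + 2*(20/3)*(-642))/(-164 + 20/3) - 1*(-360002) = (1148 + 105288 + 300 - 8560)/(-472/3) + 360002 = -3/472*98176 + 360002 = -624 + 360002 = 359378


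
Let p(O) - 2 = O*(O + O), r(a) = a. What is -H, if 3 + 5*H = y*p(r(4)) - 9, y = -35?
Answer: 1202/5 ≈ 240.40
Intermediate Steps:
p(O) = 2 + 2*O² (p(O) = 2 + O*(O + O) = 2 + O*(2*O) = 2 + 2*O²)
H = -1202/5 (H = -⅗ + (-35*(2 + 2*4²) - 9)/5 = -⅗ + (-35*(2 + 2*16) - 9)/5 = -⅗ + (-35*(2 + 32) - 9)/5 = -⅗ + (-35*34 - 9)/5 = -⅗ + (-1190 - 9)/5 = -⅗ + (⅕)*(-1199) = -⅗ - 1199/5 = -1202/5 ≈ -240.40)
-H = -1*(-1202/5) = 1202/5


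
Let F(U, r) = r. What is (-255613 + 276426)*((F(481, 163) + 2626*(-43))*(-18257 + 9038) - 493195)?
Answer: 21624606056950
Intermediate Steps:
(-255613 + 276426)*((F(481, 163) + 2626*(-43))*(-18257 + 9038) - 493195) = (-255613 + 276426)*((163 + 2626*(-43))*(-18257 + 9038) - 493195) = 20813*((163 - 112918)*(-9219) - 493195) = 20813*(-112755*(-9219) - 493195) = 20813*(1039488345 - 493195) = 20813*1038995150 = 21624606056950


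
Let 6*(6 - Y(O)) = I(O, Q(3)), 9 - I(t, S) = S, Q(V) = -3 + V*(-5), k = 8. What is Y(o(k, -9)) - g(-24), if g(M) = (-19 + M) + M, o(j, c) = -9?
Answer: 137/2 ≈ 68.500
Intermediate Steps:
Q(V) = -3 - 5*V
I(t, S) = 9 - S
Y(O) = 3/2 (Y(O) = 6 - (9 - (-3 - 5*3))/6 = 6 - (9 - (-3 - 15))/6 = 6 - (9 - 1*(-18))/6 = 6 - (9 + 18)/6 = 6 - ⅙*27 = 6 - 9/2 = 3/2)
g(M) = -19 + 2*M
Y(o(k, -9)) - g(-24) = 3/2 - (-19 + 2*(-24)) = 3/2 - (-19 - 48) = 3/2 - 1*(-67) = 3/2 + 67 = 137/2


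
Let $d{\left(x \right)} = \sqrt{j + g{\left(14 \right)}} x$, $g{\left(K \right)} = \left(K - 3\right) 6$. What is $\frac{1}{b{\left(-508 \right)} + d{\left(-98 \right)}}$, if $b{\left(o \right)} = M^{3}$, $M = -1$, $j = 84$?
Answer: $\frac{1}{1440599} - \frac{490 \sqrt{6}}{1440599} \approx -0.00083247$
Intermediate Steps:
$g{\left(K \right)} = -18 + 6 K$ ($g{\left(K \right)} = \left(-3 + K\right) 6 = -18 + 6 K$)
$b{\left(o \right)} = -1$ ($b{\left(o \right)} = \left(-1\right)^{3} = -1$)
$d{\left(x \right)} = 5 x \sqrt{6}$ ($d{\left(x \right)} = \sqrt{84 + \left(-18 + 6 \cdot 14\right)} x = \sqrt{84 + \left(-18 + 84\right)} x = \sqrt{84 + 66} x = \sqrt{150} x = 5 \sqrt{6} x = 5 x \sqrt{6}$)
$\frac{1}{b{\left(-508 \right)} + d{\left(-98 \right)}} = \frac{1}{-1 + 5 \left(-98\right) \sqrt{6}} = \frac{1}{-1 - 490 \sqrt{6}}$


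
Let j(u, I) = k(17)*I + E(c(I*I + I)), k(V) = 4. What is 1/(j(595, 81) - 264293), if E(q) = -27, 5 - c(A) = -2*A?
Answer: -1/263996 ≈ -3.7879e-6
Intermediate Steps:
c(A) = 5 + 2*A (c(A) = 5 - (-2)*A = 5 + 2*A)
j(u, I) = -27 + 4*I (j(u, I) = 4*I - 27 = -27 + 4*I)
1/(j(595, 81) - 264293) = 1/((-27 + 4*81) - 264293) = 1/((-27 + 324) - 264293) = 1/(297 - 264293) = 1/(-263996) = -1/263996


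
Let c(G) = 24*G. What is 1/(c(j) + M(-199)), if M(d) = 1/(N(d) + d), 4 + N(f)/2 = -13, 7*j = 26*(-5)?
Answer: -1631/726967 ≈ -0.0022436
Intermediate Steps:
j = -130/7 (j = (26*(-5))/7 = (⅐)*(-130) = -130/7 ≈ -18.571)
N(f) = -34 (N(f) = -8 + 2*(-13) = -8 - 26 = -34)
M(d) = 1/(-34 + d)
1/(c(j) + M(-199)) = 1/(24*(-130/7) + 1/(-34 - 199)) = 1/(-3120/7 + 1/(-233)) = 1/(-3120/7 - 1/233) = 1/(-726967/1631) = -1631/726967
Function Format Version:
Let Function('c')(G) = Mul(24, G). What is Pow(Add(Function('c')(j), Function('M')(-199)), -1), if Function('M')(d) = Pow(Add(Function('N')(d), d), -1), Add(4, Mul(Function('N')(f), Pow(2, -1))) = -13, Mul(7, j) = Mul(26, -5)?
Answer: Rational(-1631, 726967) ≈ -0.0022436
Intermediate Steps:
j = Rational(-130, 7) (j = Mul(Rational(1, 7), Mul(26, -5)) = Mul(Rational(1, 7), -130) = Rational(-130, 7) ≈ -18.571)
Function('N')(f) = -34 (Function('N')(f) = Add(-8, Mul(2, -13)) = Add(-8, -26) = -34)
Function('M')(d) = Pow(Add(-34, d), -1)
Pow(Add(Function('c')(j), Function('M')(-199)), -1) = Pow(Add(Mul(24, Rational(-130, 7)), Pow(Add(-34, -199), -1)), -1) = Pow(Add(Rational(-3120, 7), Pow(-233, -1)), -1) = Pow(Add(Rational(-3120, 7), Rational(-1, 233)), -1) = Pow(Rational(-726967, 1631), -1) = Rational(-1631, 726967)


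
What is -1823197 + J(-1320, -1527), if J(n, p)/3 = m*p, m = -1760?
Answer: 6239363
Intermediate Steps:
J(n, p) = -5280*p (J(n, p) = 3*(-1760*p) = -5280*p)
-1823197 + J(-1320, -1527) = -1823197 - 5280*(-1527) = -1823197 + 8062560 = 6239363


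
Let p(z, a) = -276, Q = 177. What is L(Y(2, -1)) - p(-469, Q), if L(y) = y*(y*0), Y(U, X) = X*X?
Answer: 276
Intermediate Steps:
Y(U, X) = X²
L(y) = 0 (L(y) = y*0 = 0)
L(Y(2, -1)) - p(-469, Q) = 0 - 1*(-276) = 0 + 276 = 276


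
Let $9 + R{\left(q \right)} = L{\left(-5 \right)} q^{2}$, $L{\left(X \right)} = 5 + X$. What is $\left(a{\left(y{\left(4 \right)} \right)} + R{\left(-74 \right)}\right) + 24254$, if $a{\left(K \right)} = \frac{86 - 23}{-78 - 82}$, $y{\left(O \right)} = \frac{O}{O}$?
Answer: $\frac{3879137}{160} \approx 24245.0$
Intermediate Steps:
$y{\left(O \right)} = 1$
$a{\left(K \right)} = - \frac{63}{160}$ ($a{\left(K \right)} = \frac{63}{-160} = 63 \left(- \frac{1}{160}\right) = - \frac{63}{160}$)
$R{\left(q \right)} = -9$ ($R{\left(q \right)} = -9 + \left(5 - 5\right) q^{2} = -9 + 0 q^{2} = -9 + 0 = -9$)
$\left(a{\left(y{\left(4 \right)} \right)} + R{\left(-74 \right)}\right) + 24254 = \left(- \frac{63}{160} - 9\right) + 24254 = - \frac{1503}{160} + 24254 = \frac{3879137}{160}$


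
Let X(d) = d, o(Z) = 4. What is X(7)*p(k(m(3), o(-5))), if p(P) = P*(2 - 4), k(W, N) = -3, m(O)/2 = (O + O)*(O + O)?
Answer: 42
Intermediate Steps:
m(O) = 8*O² (m(O) = 2*((O + O)*(O + O)) = 2*((2*O)*(2*O)) = 2*(4*O²) = 8*O²)
p(P) = -2*P (p(P) = P*(-2) = -2*P)
X(7)*p(k(m(3), o(-5))) = 7*(-2*(-3)) = 7*6 = 42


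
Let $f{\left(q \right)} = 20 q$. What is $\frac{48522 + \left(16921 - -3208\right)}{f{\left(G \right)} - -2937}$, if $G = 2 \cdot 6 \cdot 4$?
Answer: $\frac{68651}{3897} \approx 17.616$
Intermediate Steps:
$G = 48$ ($G = 12 \cdot 4 = 48$)
$\frac{48522 + \left(16921 - -3208\right)}{f{\left(G \right)} - -2937} = \frac{48522 + \left(16921 - -3208\right)}{20 \cdot 48 - -2937} = \frac{48522 + \left(16921 + 3208\right)}{960 + 2937} = \frac{48522 + 20129}{3897} = 68651 \cdot \frac{1}{3897} = \frac{68651}{3897}$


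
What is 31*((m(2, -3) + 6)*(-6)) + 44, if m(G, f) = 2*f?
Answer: 44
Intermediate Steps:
31*((m(2, -3) + 6)*(-6)) + 44 = 31*((2*(-3) + 6)*(-6)) + 44 = 31*((-6 + 6)*(-6)) + 44 = 31*(0*(-6)) + 44 = 31*0 + 44 = 0 + 44 = 44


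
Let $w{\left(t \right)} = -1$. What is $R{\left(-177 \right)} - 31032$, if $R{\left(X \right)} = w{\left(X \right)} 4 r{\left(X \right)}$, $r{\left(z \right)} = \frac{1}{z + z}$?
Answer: $- \frac{5492662}{177} \approx -31032.0$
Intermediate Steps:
$r{\left(z \right)} = \frac{1}{2 z}$
$R{\left(X \right)} = - \frac{2}{X}$ ($R{\left(X \right)} = \left(-1\right) 4 \frac{1}{2 X} = - 4 \frac{1}{2 X} = - \frac{2}{X}$)
$R{\left(-177 \right)} - 31032 = - \frac{2}{-177} - 31032 = \left(-2\right) \left(- \frac{1}{177}\right) - 31032 = \frac{2}{177} - 31032 = - \frac{5492662}{177}$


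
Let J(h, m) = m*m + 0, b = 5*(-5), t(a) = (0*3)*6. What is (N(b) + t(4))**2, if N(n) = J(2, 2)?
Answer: 16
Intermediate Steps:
t(a) = 0 (t(a) = 0*6 = 0)
b = -25
J(h, m) = m**2 (J(h, m) = m**2 + 0 = m**2)
N(n) = 4 (N(n) = 2**2 = 4)
(N(b) + t(4))**2 = (4 + 0)**2 = 4**2 = 16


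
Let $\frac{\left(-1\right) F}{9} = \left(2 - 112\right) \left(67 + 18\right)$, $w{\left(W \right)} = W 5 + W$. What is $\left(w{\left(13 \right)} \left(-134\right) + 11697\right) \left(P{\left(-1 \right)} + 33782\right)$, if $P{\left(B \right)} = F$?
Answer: $146825340$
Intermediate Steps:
$w{\left(W \right)} = 6 W$ ($w{\left(W \right)} = 5 W + W = 6 W$)
$F = 84150$ ($F = - 9 \left(2 - 112\right) \left(67 + 18\right) = - 9 \left(\left(-110\right) 85\right) = \left(-9\right) \left(-9350\right) = 84150$)
$P{\left(B \right)} = 84150$
$\left(w{\left(13 \right)} \left(-134\right) + 11697\right) \left(P{\left(-1 \right)} + 33782\right) = \left(6 \cdot 13 \left(-134\right) + 11697\right) \left(84150 + 33782\right) = \left(78 \left(-134\right) + 11697\right) 117932 = \left(-10452 + 11697\right) 117932 = 1245 \cdot 117932 = 146825340$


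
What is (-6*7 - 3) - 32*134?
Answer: -4333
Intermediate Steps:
(-6*7 - 3) - 32*134 = (-42 - 3) - 4288 = -45 - 4288 = -4333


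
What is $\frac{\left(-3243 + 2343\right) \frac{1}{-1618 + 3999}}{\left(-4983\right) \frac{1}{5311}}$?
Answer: $\frac{1593300}{3954841} \approx 0.40287$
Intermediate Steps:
$\frac{\left(-3243 + 2343\right) \frac{1}{-1618 + 3999}}{\left(-4983\right) \frac{1}{5311}} = \frac{\left(-900\right) \frac{1}{2381}}{\left(-4983\right) \frac{1}{5311}} = \frac{\left(-900\right) \frac{1}{2381}}{- \frac{4983}{5311}} = \left(- \frac{900}{2381}\right) \left(- \frac{5311}{4983}\right) = \frac{1593300}{3954841}$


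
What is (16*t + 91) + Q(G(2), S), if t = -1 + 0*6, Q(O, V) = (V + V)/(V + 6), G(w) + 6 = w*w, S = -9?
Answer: 81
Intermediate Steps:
G(w) = -6 + w² (G(w) = -6 + w*w = -6 + w²)
Q(O, V) = 2*V/(6 + V) (Q(O, V) = (2*V)/(6 + V) = 2*V/(6 + V))
t = -1 (t = -1 + 0 = -1)
(16*t + 91) + Q(G(2), S) = (16*(-1) + 91) + 2*(-9)/(6 - 9) = (-16 + 91) + 2*(-9)/(-3) = 75 + 2*(-9)*(-⅓) = 75 + 6 = 81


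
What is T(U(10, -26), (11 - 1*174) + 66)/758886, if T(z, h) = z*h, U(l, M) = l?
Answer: -485/379443 ≈ -0.0012782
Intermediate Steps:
T(z, h) = h*z
T(U(10, -26), (11 - 1*174) + 66)/758886 = (((11 - 1*174) + 66)*10)/758886 = (((11 - 174) + 66)*10)*(1/758886) = ((-163 + 66)*10)*(1/758886) = -97*10*(1/758886) = -970*1/758886 = -485/379443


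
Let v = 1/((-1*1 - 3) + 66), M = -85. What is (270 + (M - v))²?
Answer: 131537961/3844 ≈ 34219.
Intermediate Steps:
v = 1/62 (v = 1/((-1 - 3) + 66) = 1/(-4 + 66) = 1/62 ≈ 0.016129)
(270 + (M - v))² = (270 + (-85 - 1*1/62))² = (270 + (-85 - 1/62))² = (270 - 5271/62)² = (11469/62)² = 131537961/3844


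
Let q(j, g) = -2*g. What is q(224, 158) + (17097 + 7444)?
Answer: 24225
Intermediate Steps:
q(224, 158) + (17097 + 7444) = -2*158 + (17097 + 7444) = -316 + 24541 = 24225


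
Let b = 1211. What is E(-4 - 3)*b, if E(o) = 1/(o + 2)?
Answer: -1211/5 ≈ -242.20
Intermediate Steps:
E(o) = 1/(2 + o)
E(-4 - 3)*b = 1211/(2 + (-4 - 3)) = 1211/(2 - 7) = 1211/(-5) = -⅕*1211 = -1211/5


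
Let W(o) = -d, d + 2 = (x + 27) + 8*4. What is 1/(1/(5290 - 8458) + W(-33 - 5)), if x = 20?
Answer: -3168/243937 ≈ -0.012987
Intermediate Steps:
d = 77 (d = -2 + ((20 + 27) + 8*4) = -2 + (47 + 32) = -2 + 79 = 77)
W(o) = -77 (W(o) = -1*77 = -77)
1/(1/(5290 - 8458) + W(-33 - 5)) = 1/(1/(5290 - 8458) - 77) = 1/(1/(-3168) - 77) = 1/(-1/3168 - 77) = 1/(-243937/3168) = -3168/243937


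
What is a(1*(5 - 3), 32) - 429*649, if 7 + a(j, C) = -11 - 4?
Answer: -278443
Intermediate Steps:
a(j, C) = -22 (a(j, C) = -7 + (-11 - 4) = -7 - 15 = -22)
a(1*(5 - 3), 32) - 429*649 = -22 - 429*649 = -22 - 278421 = -278443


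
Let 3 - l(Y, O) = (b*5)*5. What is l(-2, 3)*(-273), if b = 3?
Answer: 19656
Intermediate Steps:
l(Y, O) = -72 (l(Y, O) = 3 - 3*5*5 = 3 - 15*5 = 3 - 1*75 = 3 - 75 = -72)
l(-2, 3)*(-273) = -72*(-273) = 19656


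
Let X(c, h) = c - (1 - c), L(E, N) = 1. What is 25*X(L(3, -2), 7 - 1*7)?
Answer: 25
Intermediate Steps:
X(c, h) = -1 + 2*c (X(c, h) = c + (-1 + c) = -1 + 2*c)
25*X(L(3, -2), 7 - 1*7) = 25*(-1 + 2*1) = 25*(-1 + 2) = 25*1 = 25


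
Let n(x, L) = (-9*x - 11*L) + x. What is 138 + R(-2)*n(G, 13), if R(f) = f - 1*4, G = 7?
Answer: 1332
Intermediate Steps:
R(f) = -4 + f (R(f) = f - 4 = -4 + f)
n(x, L) = -11*L - 8*x (n(x, L) = (-11*L - 9*x) + x = -11*L - 8*x)
138 + R(-2)*n(G, 13) = 138 + (-4 - 2)*(-11*13 - 8*7) = 138 - 6*(-143 - 56) = 138 - 6*(-199) = 138 + 1194 = 1332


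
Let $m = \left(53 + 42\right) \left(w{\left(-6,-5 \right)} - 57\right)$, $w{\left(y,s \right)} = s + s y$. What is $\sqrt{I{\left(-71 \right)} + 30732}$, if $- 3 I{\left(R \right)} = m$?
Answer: $\frac{2 \sqrt{71427}}{3} \approx 178.17$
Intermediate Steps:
$m = -3040$ ($m = \left(53 + 42\right) \left(- 5 \left(1 - 6\right) - 57\right) = 95 \left(\left(-5\right) \left(-5\right) - 57\right) = 95 \left(25 - 57\right) = 95 \left(-32\right) = -3040$)
$I{\left(R \right)} = \frac{3040}{3}$ ($I{\left(R \right)} = \left(- \frac{1}{3}\right) \left(-3040\right) = \frac{3040}{3}$)
$\sqrt{I{\left(-71 \right)} + 30732} = \sqrt{\frac{3040}{3} + 30732} = \sqrt{\frac{95236}{3}} = \frac{2 \sqrt{71427}}{3}$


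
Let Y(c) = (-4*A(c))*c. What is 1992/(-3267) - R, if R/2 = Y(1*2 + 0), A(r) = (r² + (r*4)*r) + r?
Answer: 382664/1089 ≈ 351.39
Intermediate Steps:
A(r) = r + 5*r² (A(r) = (r² + (4*r)*r) + r = (r² + 4*r²) + r = 5*r² + r = r + 5*r²)
Y(c) = -4*c²*(1 + 5*c) (Y(c) = (-4*c*(1 + 5*c))*c = -4*c²*(1 + 5*c))
R = -352 (R = 2*((1*2 + 0)²*(-4 - 20*(1*2 + 0))) = 2*((2 + 0)²*(-4 - 20*(2 + 0))) = 2*(2²*(-4 - 20*2)) = 2*(4*(-4 - 40)) = 2*(4*(-44)) = 2*(-176) = -352)
1992/(-3267) - R = 1992/(-3267) - 1*(-352) = 1992*(-1/3267) + 352 = -664/1089 + 352 = 382664/1089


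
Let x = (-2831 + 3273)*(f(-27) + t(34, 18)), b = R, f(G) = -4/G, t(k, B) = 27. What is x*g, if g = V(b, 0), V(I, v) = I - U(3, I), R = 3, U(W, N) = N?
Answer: 0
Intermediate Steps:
b = 3
x = 323986/27 (x = (-2831 + 3273)*(-4/(-27) + 27) = 442*(-4*(-1/27) + 27) = 442*(4/27 + 27) = 442*(733/27) = 323986/27 ≈ 11999.)
V(I, v) = 0 (V(I, v) = I - I = 0)
g = 0
x*g = (323986/27)*0 = 0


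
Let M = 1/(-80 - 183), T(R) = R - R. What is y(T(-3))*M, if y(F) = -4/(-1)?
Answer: -4/263 ≈ -0.015209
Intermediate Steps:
T(R) = 0
y(F) = 4 (y(F) = -4*(-1) = 4)
M = -1/263 (M = 1/(-263) = -1/263 ≈ -0.0038023)
y(T(-3))*M = 4*(-1/263) = -4/263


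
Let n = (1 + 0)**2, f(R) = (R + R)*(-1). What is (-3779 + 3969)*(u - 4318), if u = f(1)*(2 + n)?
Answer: -821560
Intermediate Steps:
f(R) = -2*R (f(R) = (2*R)*(-1) = -2*R)
n = 1 (n = 1**2 = 1)
u = -6 (u = (-2*1)*(2 + 1) = -2*3 = -6)
(-3779 + 3969)*(u - 4318) = (-3779 + 3969)*(-6 - 4318) = 190*(-4324) = -821560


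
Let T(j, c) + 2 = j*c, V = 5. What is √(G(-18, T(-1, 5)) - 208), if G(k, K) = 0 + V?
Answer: I*√203 ≈ 14.248*I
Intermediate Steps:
T(j, c) = -2 + c*j (T(j, c) = -2 + j*c = -2 + c*j)
G(k, K) = 5 (G(k, K) = 0 + 5 = 5)
√(G(-18, T(-1, 5)) - 208) = √(5 - 208) = √(-203) = I*√203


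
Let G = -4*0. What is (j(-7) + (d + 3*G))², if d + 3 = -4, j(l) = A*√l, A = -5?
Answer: -126 + 70*I*√7 ≈ -126.0 + 185.2*I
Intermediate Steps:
G = 0
j(l) = -5*√l
d = -7 (d = -3 - 4 = -7)
(j(-7) + (d + 3*G))² = (-5*I*√7 + (-7 + 3*0))² = (-5*I*√7 + (-7 + 0))² = (-5*I*√7 - 7)² = (-7 - 5*I*√7)²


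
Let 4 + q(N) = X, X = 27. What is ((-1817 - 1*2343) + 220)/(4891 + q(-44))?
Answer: -1970/2457 ≈ -0.80179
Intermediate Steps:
q(N) = 23 (q(N) = -4 + 27 = 23)
((-1817 - 1*2343) + 220)/(4891 + q(-44)) = ((-1817 - 1*2343) + 220)/(4891 + 23) = ((-1817 - 2343) + 220)/4914 = (-4160 + 220)*(1/4914) = -3940*1/4914 = -1970/2457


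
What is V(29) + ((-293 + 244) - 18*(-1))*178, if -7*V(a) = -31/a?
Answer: -1120123/203 ≈ -5517.8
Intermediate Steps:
V(a) = 31/(7*a) (V(a) = -(-31)/(7*a) = 31/(7*a))
V(29) + ((-293 + 244) - 18*(-1))*178 = (31/7)/29 + ((-293 + 244) - 18*(-1))*178 = (31/7)*(1/29) + (-49 + 18)*178 = 31/203 - 31*178 = 31/203 - 5518 = -1120123/203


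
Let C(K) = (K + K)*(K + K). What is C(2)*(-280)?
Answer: -4480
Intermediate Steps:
C(K) = 4*K² (C(K) = (2*K)*(2*K) = 4*K²)
C(2)*(-280) = (4*2²)*(-280) = (4*4)*(-280) = 16*(-280) = -4480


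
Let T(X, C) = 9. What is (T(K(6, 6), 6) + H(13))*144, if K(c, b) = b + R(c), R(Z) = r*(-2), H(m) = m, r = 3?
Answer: 3168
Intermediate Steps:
R(Z) = -6 (R(Z) = 3*(-2) = -6)
K(c, b) = -6 + b (K(c, b) = b - 6 = -6 + b)
(T(K(6, 6), 6) + H(13))*144 = (9 + 13)*144 = 22*144 = 3168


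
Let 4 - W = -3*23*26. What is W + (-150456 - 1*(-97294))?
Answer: -51364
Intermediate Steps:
W = 1798 (W = 4 - (-3*23)*26 = 4 - (-69)*26 = 4 - 1*(-1794) = 4 + 1794 = 1798)
W + (-150456 - 1*(-97294)) = 1798 + (-150456 - 1*(-97294)) = 1798 + (-150456 + 97294) = 1798 - 53162 = -51364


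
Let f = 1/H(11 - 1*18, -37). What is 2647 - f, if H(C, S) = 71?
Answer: 187936/71 ≈ 2647.0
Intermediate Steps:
f = 1/71 ≈ 0.014085
2647 - f = 2647 - 1*1/71 = 2647 - 1/71 = 187936/71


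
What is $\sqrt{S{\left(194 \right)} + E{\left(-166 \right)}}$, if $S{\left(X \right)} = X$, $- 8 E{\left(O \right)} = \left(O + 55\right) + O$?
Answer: $\frac{\sqrt{3658}}{4} \approx 15.12$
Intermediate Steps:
$E{\left(O \right)} = - \frac{55}{8} - \frac{O}{4}$ ($E{\left(O \right)} = - \frac{\left(O + 55\right) + O}{8} = - \frac{\left(55 + O\right) + O}{8} = - \frac{55 + 2 O}{8} = - \frac{55}{8} - \frac{O}{4}$)
$\sqrt{S{\left(194 \right)} + E{\left(-166 \right)}} = \sqrt{194 - - \frac{277}{8}} = \sqrt{194 + \left(- \frac{55}{8} + \frac{83}{2}\right)} = \sqrt{194 + \frac{277}{8}} = \sqrt{\frac{1829}{8}} = \frac{\sqrt{3658}}{4}$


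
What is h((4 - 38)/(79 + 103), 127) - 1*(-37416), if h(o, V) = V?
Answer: 37543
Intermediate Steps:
h((4 - 38)/(79 + 103), 127) - 1*(-37416) = 127 - 1*(-37416) = 127 + 37416 = 37543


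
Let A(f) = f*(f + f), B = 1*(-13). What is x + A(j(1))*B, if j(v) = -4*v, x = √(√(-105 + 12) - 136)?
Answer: -416 + √(-136 + I*√93) ≈ -415.59 + 11.669*I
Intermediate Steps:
B = -13
x = √(-136 + I*√93) (x = √(√(-93) - 136) = √(I*√93 - 136) = √(-136 + I*√93) ≈ 0.41321 + 11.669*I)
A(f) = 2*f² (A(f) = f*(2*f) = 2*f²)
x + A(j(1))*B = √(-136 + I*√93) + (2*(-4*1)²)*(-13) = √(-136 + I*√93) + (2*(-4)²)*(-13) = √(-136 + I*√93) + (2*16)*(-13) = √(-136 + I*√93) + 32*(-13) = √(-136 + I*√93) - 416 = -416 + √(-136 + I*√93)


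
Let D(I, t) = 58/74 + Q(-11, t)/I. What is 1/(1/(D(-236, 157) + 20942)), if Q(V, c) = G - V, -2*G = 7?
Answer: 365744221/17464 ≈ 20943.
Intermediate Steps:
G = -7/2 (G = -½*7 = -7/2 ≈ -3.5000)
Q(V, c) = -7/2 - V
D(I, t) = 29/37 + 15/(2*I) (D(I, t) = 58/74 + (-7/2 - 1*(-11))/I = 58*(1/74) + (-7/2 + 11)/I = 29/37 + 15/(2*I))
1/(1/(D(-236, 157) + 20942)) = 1/(1/((1/74)*(555 + 58*(-236))/(-236) + 20942)) = 1/(1/((1/74)*(-1/236)*(555 - 13688) + 20942)) = 1/(1/((1/74)*(-1/236)*(-13133) + 20942)) = 1/(1/(13133/17464 + 20942)) = 1/(1/(365744221/17464)) = 1/(17464/365744221) = 365744221/17464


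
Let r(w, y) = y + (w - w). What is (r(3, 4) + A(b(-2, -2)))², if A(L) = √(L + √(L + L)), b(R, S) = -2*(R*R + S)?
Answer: (4 + √2*√(-2 + I*√2))² ≈ 17.364 + 19.703*I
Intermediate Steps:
b(R, S) = -2*S - 2*R² (b(R, S) = -2*(R² + S) = -2*(S + R²) = -2*S - 2*R²)
r(w, y) = y (r(w, y) = y + 0 = y)
A(L) = √(L + √2*√L) (A(L) = √(L + √(2*L)) = √(L + √2*√L))
(r(3, 4) + A(b(-2, -2)))² = (4 + √((-2*(-2) - 2*(-2)²) + √2*√(-2*(-2) - 2*(-2)²)))² = (4 + √((4 - 2*4) + √2*√(4 - 2*4)))² = (4 + √((4 - 8) + √2*√(4 - 8)))² = (4 + √(-4 + √2*√(-4)))² = (4 + √(-4 + √2*(2*I)))² = (4 + √(-4 + 2*I*√2))²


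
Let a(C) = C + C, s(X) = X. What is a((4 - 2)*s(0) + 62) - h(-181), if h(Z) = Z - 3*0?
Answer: 305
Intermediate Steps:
h(Z) = Z (h(Z) = Z + 0 = Z)
a(C) = 2*C
a((4 - 2)*s(0) + 62) - h(-181) = 2*((4 - 2)*0 + 62) - 1*(-181) = 2*(2*0 + 62) + 181 = 2*(0 + 62) + 181 = 2*62 + 181 = 124 + 181 = 305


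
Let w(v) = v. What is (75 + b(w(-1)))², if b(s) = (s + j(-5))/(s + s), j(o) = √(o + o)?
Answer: (151 - I*√10)²/4 ≈ 5697.8 - 238.75*I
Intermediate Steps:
j(o) = √2*√o (j(o) = √(2*o) = √2*√o)
b(s) = (s + I*√10)/(2*s) (b(s) = (s + √2*√(-5))/(s + s) = (s + √2*(I*√5))/((2*s)) = (s + I*√10)*(1/(2*s)) = (s + I*√10)/(2*s))
(75 + b(w(-1)))² = (75 + (½)*(-1 + I*√10)/(-1))² = (75 + (½)*(-1)*(-1 + I*√10))² = (75 + (½ - I*√10/2))² = (151/2 - I*√10/2)²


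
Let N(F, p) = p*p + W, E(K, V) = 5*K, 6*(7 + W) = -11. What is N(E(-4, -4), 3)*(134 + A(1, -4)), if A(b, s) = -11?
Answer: 41/2 ≈ 20.500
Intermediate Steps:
W = -53/6 (W = -7 + (⅙)*(-11) = -7 - 11/6 = -53/6 ≈ -8.8333)
N(F, p) = -53/6 + p² (N(F, p) = p*p - 53/6 = p² - 53/6 = -53/6 + p²)
N(E(-4, -4), 3)*(134 + A(1, -4)) = (-53/6 + 3²)*(134 - 11) = (-53/6 + 9)*123 = (⅙)*123 = 41/2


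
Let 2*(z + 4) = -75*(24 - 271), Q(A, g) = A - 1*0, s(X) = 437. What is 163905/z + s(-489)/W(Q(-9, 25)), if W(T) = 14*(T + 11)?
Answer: 17270609/518476 ≈ 33.310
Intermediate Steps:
Q(A, g) = A (Q(A, g) = A + 0 = A)
W(T) = 154 + 14*T (W(T) = 14*(11 + T) = 154 + 14*T)
z = 18517/2 (z = -4 + (-75*(24 - 271))/2 = -4 + (-75*(-247))/2 = -4 + (½)*18525 = -4 + 18525/2 = 18517/2 ≈ 9258.5)
163905/z + s(-489)/W(Q(-9, 25)) = 163905/(18517/2) + 437/(154 + 14*(-9)) = 163905*(2/18517) + 437/(154 - 126) = 327810/18517 + 437/28 = 17270609/518476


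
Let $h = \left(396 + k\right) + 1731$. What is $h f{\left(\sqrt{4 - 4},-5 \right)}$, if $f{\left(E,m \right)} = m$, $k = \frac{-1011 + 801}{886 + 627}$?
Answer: $- \frac{16089705}{1513} \approx -10634.0$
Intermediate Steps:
$k = - \frac{210}{1513} \approx -0.1388$
$h = \frac{3217941}{1513}$ ($h = \left(396 - \frac{210}{1513}\right) + 1731 = \frac{598938}{1513} + 1731 = \frac{3217941}{1513} \approx 2126.9$)
$h f{\left(\sqrt{4 - 4},-5 \right)} = \frac{3217941}{1513} \left(-5\right) = - \frac{16089705}{1513}$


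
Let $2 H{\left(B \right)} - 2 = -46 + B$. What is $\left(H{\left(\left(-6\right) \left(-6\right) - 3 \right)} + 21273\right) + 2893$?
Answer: $\frac{48321}{2} \approx 24161.0$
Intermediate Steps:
$H{\left(B \right)} = -22 + \frac{B}{2}$ ($H{\left(B \right)} = 1 + \frac{-46 + B}{2} = 1 + \left(-23 + \frac{B}{2}\right) = -22 + \frac{B}{2}$)
$\left(H{\left(\left(-6\right) \left(-6\right) - 3 \right)} + 21273\right) + 2893 = \left(\left(-22 + \frac{\left(-6\right) \left(-6\right) - 3}{2}\right) + 21273\right) + 2893 = \left(\left(-22 + \frac{36 - 3}{2}\right) + 21273\right) + 2893 = \left(\left(-22 + \frac{1}{2} \cdot 33\right) + 21273\right) + 2893 = \left(\left(-22 + \frac{33}{2}\right) + 21273\right) + 2893 = \left(- \frac{11}{2} + 21273\right) + 2893 = \frac{42535}{2} + 2893 = \frac{48321}{2}$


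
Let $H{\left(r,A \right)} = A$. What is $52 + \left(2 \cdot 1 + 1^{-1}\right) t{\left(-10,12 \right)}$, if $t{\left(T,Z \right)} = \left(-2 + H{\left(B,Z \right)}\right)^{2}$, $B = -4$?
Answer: $352$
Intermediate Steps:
$t{\left(T,Z \right)} = \left(-2 + Z\right)^{2}$
$52 + \left(2 \cdot 1 + 1^{-1}\right) t{\left(-10,12 \right)} = 52 + \left(2 \cdot 1 + 1^{-1}\right) \left(-2 + 12\right)^{2} = 52 + \left(2 + 1\right) 10^{2} = 52 + 3 \cdot 100 = 52 + 300 = 352$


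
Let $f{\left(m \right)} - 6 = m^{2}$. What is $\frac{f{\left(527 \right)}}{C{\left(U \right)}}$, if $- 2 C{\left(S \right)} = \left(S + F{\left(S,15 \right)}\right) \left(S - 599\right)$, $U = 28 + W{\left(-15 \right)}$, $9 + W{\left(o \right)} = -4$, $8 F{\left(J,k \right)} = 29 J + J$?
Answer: $\frac{55547}{4161} \approx 13.349$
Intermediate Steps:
$F{\left(J,k \right)} = \frac{15 J}{4}$ ($F{\left(J,k \right)} = \frac{29 J + J}{8} = \frac{30 J}{8} = \frac{15 J}{4}$)
$W{\left(o \right)} = -13$ ($W{\left(o \right)} = -9 - 4 = -13$)
$U = 15$ ($U = 28 - 13 = 15$)
$C{\left(S \right)} = - \frac{19 S \left(-599 + S\right)}{8}$ ($C{\left(S \right)} = - \frac{\left(S + \frac{15 S}{4}\right) \left(S - 599\right)}{2} = - \frac{\frac{19 S}{4} \left(-599 + S\right)}{2} = - \frac{\frac{19}{4} S \left(-599 + S\right)}{2} = - \frac{19 S \left(-599 + S\right)}{8}$)
$f{\left(m \right)} = 6 + m^{2}$
$\frac{f{\left(527 \right)}}{C{\left(U \right)}} = \frac{6 + 527^{2}}{\frac{19}{8} \cdot 15 \left(599 - 15\right)} = \frac{6 + 277729}{\frac{19}{8} \cdot 15 \left(599 - 15\right)} = \frac{277735}{\frac{19}{8} \cdot 15 \cdot 584} = \frac{277735}{20805} = 277735 \cdot \frac{1}{20805} = \frac{55547}{4161}$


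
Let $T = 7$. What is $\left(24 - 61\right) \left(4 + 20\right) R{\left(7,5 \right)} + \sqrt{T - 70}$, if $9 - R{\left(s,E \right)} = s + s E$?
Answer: $29304 + 3 i \sqrt{7} \approx 29304.0 + 7.9373 i$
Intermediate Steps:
$R{\left(s,E \right)} = 9 - s - E s$ ($R{\left(s,E \right)} = 9 - \left(s + s E\right) = 9 - \left(s + E s\right) = 9 - s - E s$)
$\left(24 - 61\right) \left(4 + 20\right) R{\left(7,5 \right)} + \sqrt{T - 70} = \left(24 - 61\right) \left(4 + 20\right) \left(9 - 7 - 5 \cdot 7\right) + \sqrt{7 - 70} = \left(-37\right) 24 \left(9 - 7 - 35\right) + \sqrt{-63} = \left(-888\right) \left(-33\right) + 3 i \sqrt{7} = 29304 + 3 i \sqrt{7}$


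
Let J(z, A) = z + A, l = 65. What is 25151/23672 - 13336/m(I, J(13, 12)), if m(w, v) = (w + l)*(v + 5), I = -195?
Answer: 103444673/23080200 ≈ 4.4820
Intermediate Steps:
J(z, A) = A + z
m(w, v) = (5 + v)*(65 + w) (m(w, v) = (w + 65)*(v + 5) = (65 + w)*(5 + v) = (5 + v)*(65 + w))
25151/23672 - 13336/m(I, J(13, 12)) = 25151/23672 - 13336/(325 + 5*(-195) + 65*(12 + 13) + (12 + 13)*(-195)) = 25151*(1/23672) - 13336/(325 - 975 + 65*25 + 25*(-195)) = 25151/23672 - 13336/(325 - 975 + 1625 - 4875) = 25151/23672 - 13336/(-3900) = 25151/23672 - 13336*(-1/3900) = 25151/23672 + 3334/975 = 103444673/23080200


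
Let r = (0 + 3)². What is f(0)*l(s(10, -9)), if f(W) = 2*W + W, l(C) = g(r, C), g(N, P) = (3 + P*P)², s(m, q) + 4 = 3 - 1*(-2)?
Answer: 0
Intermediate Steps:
s(m, q) = 1 (s(m, q) = -4 + (3 - 1*(-2)) = -4 + (3 + 2) = -4 + 5 = 1)
r = 9 (r = 3² = 9)
g(N, P) = (3 + P²)²
l(C) = (3 + C²)²
f(W) = 3*W
f(0)*l(s(10, -9)) = (3*0)*(3 + 1²)² = 0*(3 + 1)² = 0*4² = 0*16 = 0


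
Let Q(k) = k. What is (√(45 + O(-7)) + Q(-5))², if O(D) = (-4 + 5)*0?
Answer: 70 - 30*√5 ≈ 2.9180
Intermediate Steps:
O(D) = 0 (O(D) = 1*0 = 0)
(√(45 + O(-7)) + Q(-5))² = (√(45 + 0) - 5)² = (√45 - 5)² = (3*√5 - 5)² = (-5 + 3*√5)²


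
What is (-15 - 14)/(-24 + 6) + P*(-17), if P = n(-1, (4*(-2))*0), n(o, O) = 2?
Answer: -583/18 ≈ -32.389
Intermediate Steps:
P = 2
(-15 - 14)/(-24 + 6) + P*(-17) = (-15 - 14)/(-24 + 6) + 2*(-17) = -29/(-18) - 34 = -29*(-1/18) - 34 = 29/18 - 34 = -583/18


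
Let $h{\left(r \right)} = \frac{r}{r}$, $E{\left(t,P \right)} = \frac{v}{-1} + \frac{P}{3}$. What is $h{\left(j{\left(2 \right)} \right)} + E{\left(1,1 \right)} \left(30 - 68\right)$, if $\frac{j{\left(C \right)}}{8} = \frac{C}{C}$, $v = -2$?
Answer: $- \frac{263}{3} \approx -87.667$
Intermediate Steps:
$E{\left(t,P \right)} = 2 + \frac{P}{3}$ ($E{\left(t,P \right)} = - \frac{2}{-1} + \frac{P}{3} = \left(-2\right) \left(-1\right) + P \frac{1}{3} = 2 + \frac{P}{3}$)
$j{\left(C \right)} = 8$ ($j{\left(C \right)} = 8 \frac{C}{C} = 8 \cdot 1 = 8$)
$h{\left(r \right)} = 1$
$h{\left(j{\left(2 \right)} \right)} + E{\left(1,1 \right)} \left(30 - 68\right) = 1 + \left(2 + \frac{1}{3} \cdot 1\right) \left(30 - 68\right) = 1 + \left(2 + \frac{1}{3}\right) \left(-38\right) = 1 + \frac{7}{3} \left(-38\right) = 1 - \frac{266}{3} = - \frac{263}{3}$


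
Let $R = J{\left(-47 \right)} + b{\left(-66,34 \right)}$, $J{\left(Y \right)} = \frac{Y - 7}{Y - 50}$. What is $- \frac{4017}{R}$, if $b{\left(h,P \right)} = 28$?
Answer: $- \frac{389649}{2770} \approx -140.67$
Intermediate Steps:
$J{\left(Y \right)} = \frac{-7 + Y}{-50 + Y}$
$R = \frac{2770}{97}$ ($R = \frac{-7 - 47}{-50 - 47} + 28 = \frac{1}{-97} \left(-54\right) + 28 = \left(- \frac{1}{97}\right) \left(-54\right) + 28 = \frac{54}{97} + 28 = \frac{2770}{97} \approx 28.557$)
$- \frac{4017}{R} = - \frac{4017}{\frac{2770}{97}} = \left(-4017\right) \frac{97}{2770} = - \frac{389649}{2770}$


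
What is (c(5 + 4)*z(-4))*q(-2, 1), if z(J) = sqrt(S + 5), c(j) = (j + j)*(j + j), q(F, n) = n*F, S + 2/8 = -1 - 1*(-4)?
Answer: -324*sqrt(31) ≈ -1804.0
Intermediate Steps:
S = 11/4 (S = -1/4 + (-1 - 1*(-4)) = -1/4 + (-1 + 4) = -1/4 + 3 = 11/4 ≈ 2.7500)
q(F, n) = F*n
c(j) = 4*j**2 (c(j) = (2*j)*(2*j) = 4*j**2)
z(J) = sqrt(31)/2 (z(J) = sqrt(11/4 + 5) = sqrt(31/4) = sqrt(31)/2)
(c(5 + 4)*z(-4))*q(-2, 1) = ((4*(5 + 4)**2)*(sqrt(31)/2))*(-2*1) = ((4*9**2)*(sqrt(31)/2))*(-2) = ((4*81)*(sqrt(31)/2))*(-2) = (324*(sqrt(31)/2))*(-2) = (162*sqrt(31))*(-2) = -324*sqrt(31)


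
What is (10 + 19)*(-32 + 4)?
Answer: -812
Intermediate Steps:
(10 + 19)*(-32 + 4) = 29*(-28) = -812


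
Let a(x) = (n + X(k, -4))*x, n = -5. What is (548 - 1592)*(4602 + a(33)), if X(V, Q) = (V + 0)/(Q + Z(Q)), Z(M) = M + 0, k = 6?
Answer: -4606389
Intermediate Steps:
Z(M) = M
X(V, Q) = V/(2*Q) (X(V, Q) = (V + 0)/(Q + Q) = V/((2*Q)) = V*(1/(2*Q)) = V/(2*Q))
a(x) = -23*x/4 (a(x) = (-5 + (½)*6/(-4))*x = (-5 + (½)*6*(-¼))*x = (-5 - ¾)*x = -23*x/4)
(548 - 1592)*(4602 + a(33)) = (548 - 1592)*(4602 - 23/4*33) = -1044*(4602 - 759/4) = -1044*17649/4 = -4606389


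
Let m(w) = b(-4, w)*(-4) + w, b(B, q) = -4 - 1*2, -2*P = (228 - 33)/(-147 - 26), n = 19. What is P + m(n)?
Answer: 15073/346 ≈ 43.564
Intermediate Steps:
P = 195/346 (P = -(228 - 33)/(2*(-147 - 26)) = -195/(2*(-173)) = -195*(-1)/(2*173) = -½*(-195/173) = 195/346 ≈ 0.56358)
b(B, q) = -6 (b(B, q) = -4 - 2 = -6)
m(w) = 24 + w (m(w) = -6*(-4) + w = 24 + w)
P + m(n) = 195/346 + (24 + 19) = 195/346 + 43 = 15073/346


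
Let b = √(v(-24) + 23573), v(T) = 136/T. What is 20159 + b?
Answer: 20159 + √212106/3 ≈ 20313.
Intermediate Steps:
b = √212106/3 (b = √(136/(-24) + 23573) = √(136*(-1/24) + 23573) = √(-17/3 + 23573) = √(70702/3) = √212106/3 ≈ 153.52)
20159 + b = 20159 + √212106/3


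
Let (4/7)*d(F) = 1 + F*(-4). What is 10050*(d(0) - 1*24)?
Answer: -447225/2 ≈ -2.2361e+5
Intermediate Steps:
d(F) = 7/4 - 7*F (d(F) = 7*(1 + F*(-4))/4 = 7*(1 - 4*F)/4 = 7/4 - 7*F)
10050*(d(0) - 1*24) = 10050*((7/4 - 7*0) - 1*24) = 10050*((7/4 + 0) - 24) = 10050*(7/4 - 24) = 10050*(-89/4) = -447225/2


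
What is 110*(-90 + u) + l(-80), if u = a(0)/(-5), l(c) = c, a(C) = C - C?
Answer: -9980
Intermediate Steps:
a(C) = 0
u = 0 (u = 0/(-5) = 0*(-⅕) = 0)
110*(-90 + u) + l(-80) = 110*(-90 + 0) - 80 = 110*(-90) - 80 = -9900 - 80 = -9980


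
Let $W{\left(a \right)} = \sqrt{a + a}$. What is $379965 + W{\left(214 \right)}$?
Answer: $379965 + 2 \sqrt{107} \approx 3.7999 \cdot 10^{5}$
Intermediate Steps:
$W{\left(a \right)} = \sqrt{2} \sqrt{a}$ ($W{\left(a \right)} = \sqrt{2 a} = \sqrt{2} \sqrt{a}$)
$379965 + W{\left(214 \right)} = 379965 + \sqrt{2} \sqrt{214} = 379965 + 2 \sqrt{107}$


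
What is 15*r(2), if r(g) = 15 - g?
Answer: 195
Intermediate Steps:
15*r(2) = 15*(15 - 1*2) = 15*(15 - 2) = 15*13 = 195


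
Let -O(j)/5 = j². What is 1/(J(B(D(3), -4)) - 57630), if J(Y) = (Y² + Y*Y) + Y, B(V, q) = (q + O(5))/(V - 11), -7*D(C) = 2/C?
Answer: -54289/3113366511 ≈ -1.7437e-5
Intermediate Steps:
D(C) = -2/(7*C)
O(j) = -5*j²
B(V, q) = (-125 + q)/(-11 + V) (B(V, q) = (q - 5*5²)/(V - 11) = (q - 5*25)/(-11 + V) = (q - 125)/(-11 + V) = (-125 + q)/(-11 + V))
J(Y) = Y + 2*Y² (J(Y) = (Y² + Y²) + Y = 2*Y² + Y = Y + 2*Y²)
1/(J(B(D(3), -4)) - 57630) = 1/(((-125 - 4)/(-11 - 2/7/3))*(1 + 2*((-125 - 4)/(-11 - 2/7/3))) - 57630) = 1/((-129/(-11 - 2/7*⅓))*(1 + 2*(-129/(-11 - 2/7*⅓))) - 57630) = 1/((-129/(-11 - 2/21))*(1 + 2*(-129/(-11 - 2/21))) - 57630) = 1/((-129/(-233/21))*(1 + 2*(-129/(-233/21))) - 57630) = 1/((-21/233*(-129))*(1 + 2*(-21/233*(-129))) - 57630) = 1/(2709*(1 + 2*(2709/233))/233 - 57630) = 1/(2709*(1 + 5418/233)/233 - 57630) = 1/((2709/233)*(5651/233) - 57630) = 1/(15308559/54289 - 57630) = 1/(-3113366511/54289) = -54289/3113366511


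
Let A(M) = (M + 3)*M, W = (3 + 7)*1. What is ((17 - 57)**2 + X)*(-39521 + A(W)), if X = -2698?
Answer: 43251318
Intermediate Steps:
W = 10 (W = 10*1 = 10)
A(M) = M*(3 + M) (A(M) = (3 + M)*M = M*(3 + M))
((17 - 57)**2 + X)*(-39521 + A(W)) = ((17 - 57)**2 - 2698)*(-39521 + 10*(3 + 10)) = ((-40)**2 - 2698)*(-39521 + 10*13) = (1600 - 2698)*(-39521 + 130) = -1098*(-39391) = 43251318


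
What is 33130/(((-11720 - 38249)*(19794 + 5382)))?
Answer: -16565/629009772 ≈ -2.6335e-5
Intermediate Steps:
33130/(((-11720 - 38249)*(19794 + 5382))) = 33130/((-49969*25176)) = 33130/(-1258019544) = 33130*(-1/1258019544) = -16565/629009772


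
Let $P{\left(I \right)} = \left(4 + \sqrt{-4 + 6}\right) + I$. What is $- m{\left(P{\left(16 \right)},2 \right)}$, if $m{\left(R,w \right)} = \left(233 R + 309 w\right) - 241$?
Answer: $-5037 - 233 \sqrt{2} \approx -5366.5$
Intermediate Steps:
$P{\left(I \right)} = 4 + I + \sqrt{2}$ ($P{\left(I \right)} = \left(4 + \sqrt{2}\right) + I = 4 + I + \sqrt{2}$)
$m{\left(R,w \right)} = -241 + 233 R + 309 w$
$- m{\left(P{\left(16 \right)},2 \right)} = - (-241 + 233 \left(4 + 16 + \sqrt{2}\right) + 309 \cdot 2) = - (-241 + 233 \left(20 + \sqrt{2}\right) + 618) = - (-241 + \left(4660 + 233 \sqrt{2}\right) + 618) = - (5037 + 233 \sqrt{2}) = -5037 - 233 \sqrt{2}$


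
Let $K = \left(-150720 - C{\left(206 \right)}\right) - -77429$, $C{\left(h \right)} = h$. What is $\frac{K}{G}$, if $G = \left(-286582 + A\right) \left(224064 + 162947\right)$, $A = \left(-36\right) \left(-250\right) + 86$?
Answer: $\frac{73497}{107394004456} \approx 6.8437 \cdot 10^{-7}$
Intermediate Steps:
$A = 9086$ ($A = 9000 + 86 = 9086$)
$K = -73497$ ($K = \left(-150720 - 206\right) - -77429 = \left(-150720 - 206\right) + 77429 = -150926 + 77429 = -73497$)
$G = -107394004456$ ($G = \left(-286582 + 9086\right) \left(224064 + 162947\right) = \left(-277496\right) 387011 = -107394004456$)
$\frac{K}{G} = - \frac{73497}{-107394004456} = \left(-73497\right) \left(- \frac{1}{107394004456}\right) = \frac{73497}{107394004456}$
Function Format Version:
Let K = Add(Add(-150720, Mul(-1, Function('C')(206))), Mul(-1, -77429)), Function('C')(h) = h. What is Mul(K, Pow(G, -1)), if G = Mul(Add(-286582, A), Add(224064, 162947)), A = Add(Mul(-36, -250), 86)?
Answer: Rational(73497, 107394004456) ≈ 6.8437e-7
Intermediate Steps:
A = 9086 (A = Add(9000, 86) = 9086)
K = -73497 (K = Add(Add(-150720, Mul(-1, 206)), Mul(-1, -77429)) = Add(Add(-150720, -206), 77429) = Add(-150926, 77429) = -73497)
G = -107394004456 (G = Mul(Add(-286582, 9086), Add(224064, 162947)) = Mul(-277496, 387011) = -107394004456)
Mul(K, Pow(G, -1)) = Mul(-73497, Pow(-107394004456, -1)) = Mul(-73497, Rational(-1, 107394004456)) = Rational(73497, 107394004456)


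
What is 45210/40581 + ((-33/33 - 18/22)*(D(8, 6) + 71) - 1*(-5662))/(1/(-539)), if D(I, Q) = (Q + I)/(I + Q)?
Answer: -40327461896/13527 ≈ -2.9813e+6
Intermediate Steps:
D(I, Q) = 1 (D(I, Q) = (I + Q)/(I + Q) = 1)
45210/40581 + ((-33/33 - 18/22)*(D(8, 6) + 71) - 1*(-5662))/(1/(-539)) = 45210/40581 + ((-33/33 - 18/22)*(1 + 71) - 1*(-5662))/(1/(-539)) = 45210*(1/40581) + ((-33*1/33 - 18*1/22)*72 + 5662)/(-1/539) = 15070/13527 + ((-1 - 9/11)*72 + 5662)*(-539) = 15070/13527 + (-20/11*72 + 5662)*(-539) = 15070/13527 + (-1440/11 + 5662)*(-539) = 15070/13527 + (60842/11)*(-539) = 15070/13527 - 2981258 = -40327461896/13527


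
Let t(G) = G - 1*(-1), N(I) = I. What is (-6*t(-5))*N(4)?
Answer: 96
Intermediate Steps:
t(G) = 1 + G (t(G) = G + 1 = 1 + G)
(-6*t(-5))*N(4) = -6*(1 - 5)*4 = -6*(-4)*4 = 24*4 = 96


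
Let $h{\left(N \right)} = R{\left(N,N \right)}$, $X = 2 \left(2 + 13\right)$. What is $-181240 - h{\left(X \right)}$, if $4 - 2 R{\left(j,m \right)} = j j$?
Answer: $-180792$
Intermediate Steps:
$R{\left(j,m \right)} = 2 - \frac{j^{2}}{2}$ ($R{\left(j,m \right)} = 2 - \frac{j j}{2} = 2 - \frac{j^{2}}{2}$)
$X = 30$ ($X = 2 \cdot 15 = 30$)
$h{\left(N \right)} = 2 - \frac{N^{2}}{2}$
$-181240 - h{\left(X \right)} = -181240 - \left(2 - \frac{30^{2}}{2}\right) = -181240 - \left(2 - 450\right) = -181240 - -448 = -181240 + 448 = -180792$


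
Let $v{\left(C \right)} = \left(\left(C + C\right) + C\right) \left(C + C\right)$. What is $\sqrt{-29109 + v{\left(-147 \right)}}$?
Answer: $\sqrt{100545} \approx 317.09$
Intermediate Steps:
$v{\left(C \right)} = 6 C^{2}$ ($v{\left(C \right)} = \left(2 C + C\right) 2 C = 3 C 2 C = 6 C^{2}$)
$\sqrt{-29109 + v{\left(-147 \right)}} = \sqrt{-29109 + 6 \left(-147\right)^{2}} = \sqrt{-29109 + 6 \cdot 21609} = \sqrt{-29109 + 129654} = \sqrt{100545}$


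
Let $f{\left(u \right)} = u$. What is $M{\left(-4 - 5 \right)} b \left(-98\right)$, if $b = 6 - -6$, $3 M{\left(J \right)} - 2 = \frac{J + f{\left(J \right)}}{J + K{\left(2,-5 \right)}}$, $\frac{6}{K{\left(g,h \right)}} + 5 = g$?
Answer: $- \frac{15680}{11} \approx -1425.5$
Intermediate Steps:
$K{\left(g,h \right)} = \frac{6}{-5 + g}$
$M{\left(J \right)} = \frac{2}{3} + \frac{2 J}{3 \left(-2 + J\right)}$ ($M{\left(J \right)} = \frac{2}{3} + \frac{\left(J + J\right) \frac{1}{J + \frac{6}{-5 + 2}}}{3} = \frac{2}{3} + \frac{2 J \frac{1}{J + \frac{6}{-3}}}{3} = \frac{2}{3} + \frac{2 J \frac{1}{J + 6 \left(- \frac{1}{3}\right)}}{3} = \frac{2}{3} + \frac{2 J \frac{1}{J - 2}}{3} = \frac{2}{3} + \frac{2 J \frac{1}{-2 + J}}{3} = \frac{2}{3} + \frac{2 J}{3 \left(-2 + J\right)}$)
$b = 12$ ($b = 6 + 6 = 12$)
$M{\left(-4 - 5 \right)} b \left(-98\right) = \frac{4 \left(-1 - 9\right)}{3 \left(-2 - 9\right)} 12 \left(-98\right) = \frac{4}{3} \frac{1}{-11} \left(-10\right) 12 \left(-98\right) = \frac{4}{3} \left(- \frac{1}{11}\right) \left(-10\right) 12 \left(-98\right) = \frac{40}{33} \cdot 12 \left(-98\right) = \frac{160}{11} \left(-98\right) = - \frac{15680}{11}$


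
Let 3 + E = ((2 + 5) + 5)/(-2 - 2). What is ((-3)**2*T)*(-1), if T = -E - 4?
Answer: -18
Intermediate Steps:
E = -6 (E = -3 + ((2 + 5) + 5)/(-2 - 2) = -3 + (7 + 5)/(-4) = -3 + 12*(-1/4) = -3 - 3 = -6)
T = 2 (T = -1*(-6) - 4 = 6 - 4 = 2)
((-3)**2*T)*(-1) = ((-3)**2*2)*(-1) = (9*2)*(-1) = 18*(-1) = -18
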